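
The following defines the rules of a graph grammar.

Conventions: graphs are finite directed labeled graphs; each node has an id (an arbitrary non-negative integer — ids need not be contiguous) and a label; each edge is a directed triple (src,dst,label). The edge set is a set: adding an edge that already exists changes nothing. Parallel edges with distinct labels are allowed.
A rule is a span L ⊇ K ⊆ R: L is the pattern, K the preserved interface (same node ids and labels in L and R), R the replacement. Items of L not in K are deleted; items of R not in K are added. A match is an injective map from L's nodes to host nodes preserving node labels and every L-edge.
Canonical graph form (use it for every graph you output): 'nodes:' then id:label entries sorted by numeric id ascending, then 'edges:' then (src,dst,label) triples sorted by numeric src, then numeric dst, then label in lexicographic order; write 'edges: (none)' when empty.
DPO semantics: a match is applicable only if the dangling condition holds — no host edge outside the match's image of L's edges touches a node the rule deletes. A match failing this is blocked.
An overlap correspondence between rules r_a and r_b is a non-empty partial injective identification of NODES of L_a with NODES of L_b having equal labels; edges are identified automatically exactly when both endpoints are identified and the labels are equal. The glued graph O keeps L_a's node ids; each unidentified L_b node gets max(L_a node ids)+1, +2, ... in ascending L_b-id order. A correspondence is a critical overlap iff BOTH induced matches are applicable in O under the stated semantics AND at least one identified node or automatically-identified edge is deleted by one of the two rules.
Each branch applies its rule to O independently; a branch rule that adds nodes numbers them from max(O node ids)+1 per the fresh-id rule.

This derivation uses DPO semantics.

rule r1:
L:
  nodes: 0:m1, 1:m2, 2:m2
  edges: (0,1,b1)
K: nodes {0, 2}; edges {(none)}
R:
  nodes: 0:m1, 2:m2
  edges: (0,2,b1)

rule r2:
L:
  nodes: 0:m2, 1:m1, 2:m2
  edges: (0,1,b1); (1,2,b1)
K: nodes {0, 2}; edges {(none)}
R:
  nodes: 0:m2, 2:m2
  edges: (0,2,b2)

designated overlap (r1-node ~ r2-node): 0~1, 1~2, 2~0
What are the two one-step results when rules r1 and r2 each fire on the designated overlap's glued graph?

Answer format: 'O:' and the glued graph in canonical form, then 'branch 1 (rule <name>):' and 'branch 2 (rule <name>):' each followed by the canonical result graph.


O:
nodes: 0:m1, 1:m2, 2:m2
edges: (0,1,b1); (2,0,b1)
branch 1 (rule r1):
nodes: 0:m1, 2:m2
edges: (0,2,b1); (2,0,b1)
branch 2 (rule r2):
nodes: 1:m2, 2:m2
edges: (2,1,b2)


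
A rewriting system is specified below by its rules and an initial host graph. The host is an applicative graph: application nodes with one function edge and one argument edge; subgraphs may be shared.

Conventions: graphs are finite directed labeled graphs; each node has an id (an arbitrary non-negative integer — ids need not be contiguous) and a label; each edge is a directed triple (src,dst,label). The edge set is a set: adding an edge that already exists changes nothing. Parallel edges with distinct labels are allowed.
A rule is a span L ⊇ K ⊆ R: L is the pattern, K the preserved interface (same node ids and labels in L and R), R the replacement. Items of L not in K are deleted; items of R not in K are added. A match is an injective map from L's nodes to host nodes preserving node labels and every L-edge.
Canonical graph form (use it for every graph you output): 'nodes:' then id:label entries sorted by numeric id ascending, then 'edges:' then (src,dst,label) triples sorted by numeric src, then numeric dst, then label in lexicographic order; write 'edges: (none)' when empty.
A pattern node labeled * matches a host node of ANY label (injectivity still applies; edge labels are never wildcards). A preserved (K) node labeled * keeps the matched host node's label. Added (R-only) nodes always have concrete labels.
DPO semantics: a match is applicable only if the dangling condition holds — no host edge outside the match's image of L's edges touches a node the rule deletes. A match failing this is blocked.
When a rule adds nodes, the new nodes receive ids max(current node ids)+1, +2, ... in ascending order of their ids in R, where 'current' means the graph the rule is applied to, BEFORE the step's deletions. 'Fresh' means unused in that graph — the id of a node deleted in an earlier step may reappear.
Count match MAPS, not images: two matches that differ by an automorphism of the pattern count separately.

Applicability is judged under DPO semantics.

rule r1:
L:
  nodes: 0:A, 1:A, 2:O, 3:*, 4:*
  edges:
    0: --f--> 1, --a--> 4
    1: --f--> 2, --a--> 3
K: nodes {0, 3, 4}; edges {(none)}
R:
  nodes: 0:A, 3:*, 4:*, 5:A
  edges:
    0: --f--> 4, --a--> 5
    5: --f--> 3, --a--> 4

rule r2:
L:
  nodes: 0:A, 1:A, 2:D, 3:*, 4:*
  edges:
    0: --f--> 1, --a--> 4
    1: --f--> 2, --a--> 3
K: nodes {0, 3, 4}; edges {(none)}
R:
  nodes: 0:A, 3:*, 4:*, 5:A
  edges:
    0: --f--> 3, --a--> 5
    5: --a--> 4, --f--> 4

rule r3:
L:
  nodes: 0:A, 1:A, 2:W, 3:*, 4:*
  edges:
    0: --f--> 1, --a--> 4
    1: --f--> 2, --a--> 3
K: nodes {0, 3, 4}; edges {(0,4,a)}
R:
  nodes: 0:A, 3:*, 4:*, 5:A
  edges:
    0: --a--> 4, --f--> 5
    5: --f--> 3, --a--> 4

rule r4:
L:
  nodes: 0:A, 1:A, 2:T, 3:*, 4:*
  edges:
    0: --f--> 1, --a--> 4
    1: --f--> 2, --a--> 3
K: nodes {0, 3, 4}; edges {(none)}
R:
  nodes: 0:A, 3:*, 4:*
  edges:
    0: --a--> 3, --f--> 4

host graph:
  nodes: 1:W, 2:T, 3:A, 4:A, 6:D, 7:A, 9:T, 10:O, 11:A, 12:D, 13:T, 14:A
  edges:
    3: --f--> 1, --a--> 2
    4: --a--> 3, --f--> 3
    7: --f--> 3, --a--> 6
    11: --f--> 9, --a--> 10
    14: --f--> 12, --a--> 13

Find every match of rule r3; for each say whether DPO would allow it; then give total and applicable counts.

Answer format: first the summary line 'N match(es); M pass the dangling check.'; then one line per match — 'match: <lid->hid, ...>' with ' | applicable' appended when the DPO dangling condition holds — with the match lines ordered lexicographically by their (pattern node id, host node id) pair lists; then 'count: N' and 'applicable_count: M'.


1 match(es); 0 pass the dangling check.
match: 0->7, 1->3, 2->1, 3->2, 4->6
count: 1
applicable_count: 0


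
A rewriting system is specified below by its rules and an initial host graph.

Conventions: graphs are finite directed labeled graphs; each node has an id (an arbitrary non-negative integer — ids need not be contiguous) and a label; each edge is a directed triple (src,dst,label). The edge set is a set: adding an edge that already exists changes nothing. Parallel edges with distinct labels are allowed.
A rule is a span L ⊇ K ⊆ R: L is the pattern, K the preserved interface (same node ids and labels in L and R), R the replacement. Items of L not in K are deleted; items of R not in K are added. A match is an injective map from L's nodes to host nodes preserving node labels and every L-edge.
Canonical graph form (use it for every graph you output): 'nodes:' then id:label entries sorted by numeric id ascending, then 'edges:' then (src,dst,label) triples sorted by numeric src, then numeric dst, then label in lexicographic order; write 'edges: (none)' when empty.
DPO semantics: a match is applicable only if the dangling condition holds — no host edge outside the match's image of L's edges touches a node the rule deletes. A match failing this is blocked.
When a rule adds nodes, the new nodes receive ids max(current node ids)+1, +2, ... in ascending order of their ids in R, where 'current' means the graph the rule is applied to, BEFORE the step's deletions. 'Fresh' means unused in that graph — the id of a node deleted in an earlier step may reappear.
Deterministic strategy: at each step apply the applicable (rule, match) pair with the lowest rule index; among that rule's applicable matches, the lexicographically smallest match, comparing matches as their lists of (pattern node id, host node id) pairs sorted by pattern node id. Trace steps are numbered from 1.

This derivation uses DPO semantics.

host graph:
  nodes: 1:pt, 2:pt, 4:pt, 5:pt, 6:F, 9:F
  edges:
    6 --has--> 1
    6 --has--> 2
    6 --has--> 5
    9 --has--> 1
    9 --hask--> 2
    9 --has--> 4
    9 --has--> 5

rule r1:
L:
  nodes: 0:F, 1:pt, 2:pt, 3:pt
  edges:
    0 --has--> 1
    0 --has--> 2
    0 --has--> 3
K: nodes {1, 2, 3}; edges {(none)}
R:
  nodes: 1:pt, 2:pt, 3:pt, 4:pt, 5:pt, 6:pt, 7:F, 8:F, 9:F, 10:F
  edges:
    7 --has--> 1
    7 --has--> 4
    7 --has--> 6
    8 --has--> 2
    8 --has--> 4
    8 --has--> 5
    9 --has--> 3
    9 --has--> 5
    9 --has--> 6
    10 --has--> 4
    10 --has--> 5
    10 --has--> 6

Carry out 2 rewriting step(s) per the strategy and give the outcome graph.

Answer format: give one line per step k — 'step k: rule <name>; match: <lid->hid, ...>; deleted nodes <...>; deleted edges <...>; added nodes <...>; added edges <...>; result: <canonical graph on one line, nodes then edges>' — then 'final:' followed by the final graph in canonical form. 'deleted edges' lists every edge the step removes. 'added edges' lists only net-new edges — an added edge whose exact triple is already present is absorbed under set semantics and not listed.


step 1: rule r1; match: 0->6, 1->1, 2->2, 3->5; deleted nodes 6; deleted edges (6,1,has); (6,2,has); (6,5,has); added nodes 10, 11, 12, 13, 14, 15, 16; added edges (13,1,has); (13,10,has); (13,12,has); (14,2,has); (14,10,has); (14,11,has); (15,5,has); (15,11,has); (15,12,has); (16,10,has); (16,11,has); (16,12,has); result: nodes: 1:pt, 2:pt, 4:pt, 5:pt, 9:F, 10:pt, 11:pt, 12:pt, 13:F, 14:F, 15:F, 16:F edges: (9,1,has); (9,2,hask); (9,4,has); (9,5,has); (13,1,has); (13,10,has); (13,12,has); (14,2,has); (14,10,has); (14,11,has); (15,5,has); (15,11,has); (15,12,has); (16,10,has); (16,11,has); (16,12,has)
step 2: rule r1; match: 0->13, 1->1, 2->10, 3->12; deleted nodes 13; deleted edges (13,1,has); (13,10,has); (13,12,has); added nodes 17, 18, 19, 20, 21, 22, 23; added edges (20,1,has); (20,17,has); (20,19,has); (21,10,has); (21,17,has); (21,18,has); (22,12,has); (22,18,has); (22,19,has); (23,17,has); (23,18,has); (23,19,has); result: nodes: 1:pt, 2:pt, 4:pt, 5:pt, 9:F, 10:pt, 11:pt, 12:pt, 14:F, 15:F, 16:F, 17:pt, 18:pt, 19:pt, 20:F, 21:F, 22:F, 23:F edges: (9,1,has); (9,2,hask); (9,4,has); (9,5,has); (14,2,has); (14,10,has); (14,11,has); (15,5,has); (15,11,has); (15,12,has); (16,10,has); (16,11,has); (16,12,has); (20,1,has); (20,17,has); (20,19,has); (21,10,has); (21,17,has); (21,18,has); (22,12,has); (22,18,has); (22,19,has); (23,17,has); (23,18,has); (23,19,has)
final:
nodes: 1:pt, 2:pt, 4:pt, 5:pt, 9:F, 10:pt, 11:pt, 12:pt, 14:F, 15:F, 16:F, 17:pt, 18:pt, 19:pt, 20:F, 21:F, 22:F, 23:F
edges: (9,1,has); (9,2,hask); (9,4,has); (9,5,has); (14,2,has); (14,10,has); (14,11,has); (15,5,has); (15,11,has); (15,12,has); (16,10,has); (16,11,has); (16,12,has); (20,1,has); (20,17,has); (20,19,has); (21,10,has); (21,17,has); (21,18,has); (22,12,has); (22,18,has); (22,19,has); (23,17,has); (23,18,has); (23,19,has)


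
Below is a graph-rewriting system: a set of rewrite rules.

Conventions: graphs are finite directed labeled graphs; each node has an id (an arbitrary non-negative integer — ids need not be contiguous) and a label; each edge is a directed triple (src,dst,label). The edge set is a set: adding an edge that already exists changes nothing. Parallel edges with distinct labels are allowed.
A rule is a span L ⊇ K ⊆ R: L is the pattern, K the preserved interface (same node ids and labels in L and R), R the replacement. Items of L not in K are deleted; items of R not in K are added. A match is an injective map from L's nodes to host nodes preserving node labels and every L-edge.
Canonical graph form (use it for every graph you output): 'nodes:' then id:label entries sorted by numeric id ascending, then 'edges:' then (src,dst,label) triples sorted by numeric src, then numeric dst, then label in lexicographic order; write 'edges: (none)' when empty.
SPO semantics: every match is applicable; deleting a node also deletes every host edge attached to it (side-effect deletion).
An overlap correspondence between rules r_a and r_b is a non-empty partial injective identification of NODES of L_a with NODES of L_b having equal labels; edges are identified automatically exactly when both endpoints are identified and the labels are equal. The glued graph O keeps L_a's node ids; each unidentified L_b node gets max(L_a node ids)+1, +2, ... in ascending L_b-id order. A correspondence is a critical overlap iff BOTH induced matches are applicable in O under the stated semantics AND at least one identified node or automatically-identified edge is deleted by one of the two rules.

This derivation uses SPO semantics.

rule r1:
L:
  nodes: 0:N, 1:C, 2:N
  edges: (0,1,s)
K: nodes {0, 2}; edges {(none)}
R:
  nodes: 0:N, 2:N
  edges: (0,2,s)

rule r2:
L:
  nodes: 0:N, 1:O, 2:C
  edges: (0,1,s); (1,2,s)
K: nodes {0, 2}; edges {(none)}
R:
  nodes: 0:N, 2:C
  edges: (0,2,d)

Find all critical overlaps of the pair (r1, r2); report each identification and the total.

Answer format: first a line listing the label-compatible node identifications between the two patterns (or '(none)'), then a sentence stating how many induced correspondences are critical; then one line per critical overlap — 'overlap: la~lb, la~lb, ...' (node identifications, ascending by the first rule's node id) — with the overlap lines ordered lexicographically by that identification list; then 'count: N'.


label-compatible node identifications between L(r1) and L(r2): 0~0, 1~2, 2~0
3 of the induced correspondences are critical overlaps of r1 and r2.
overlap: 0~0, 1~2
overlap: 1~2
overlap: 1~2, 2~0
count: 3


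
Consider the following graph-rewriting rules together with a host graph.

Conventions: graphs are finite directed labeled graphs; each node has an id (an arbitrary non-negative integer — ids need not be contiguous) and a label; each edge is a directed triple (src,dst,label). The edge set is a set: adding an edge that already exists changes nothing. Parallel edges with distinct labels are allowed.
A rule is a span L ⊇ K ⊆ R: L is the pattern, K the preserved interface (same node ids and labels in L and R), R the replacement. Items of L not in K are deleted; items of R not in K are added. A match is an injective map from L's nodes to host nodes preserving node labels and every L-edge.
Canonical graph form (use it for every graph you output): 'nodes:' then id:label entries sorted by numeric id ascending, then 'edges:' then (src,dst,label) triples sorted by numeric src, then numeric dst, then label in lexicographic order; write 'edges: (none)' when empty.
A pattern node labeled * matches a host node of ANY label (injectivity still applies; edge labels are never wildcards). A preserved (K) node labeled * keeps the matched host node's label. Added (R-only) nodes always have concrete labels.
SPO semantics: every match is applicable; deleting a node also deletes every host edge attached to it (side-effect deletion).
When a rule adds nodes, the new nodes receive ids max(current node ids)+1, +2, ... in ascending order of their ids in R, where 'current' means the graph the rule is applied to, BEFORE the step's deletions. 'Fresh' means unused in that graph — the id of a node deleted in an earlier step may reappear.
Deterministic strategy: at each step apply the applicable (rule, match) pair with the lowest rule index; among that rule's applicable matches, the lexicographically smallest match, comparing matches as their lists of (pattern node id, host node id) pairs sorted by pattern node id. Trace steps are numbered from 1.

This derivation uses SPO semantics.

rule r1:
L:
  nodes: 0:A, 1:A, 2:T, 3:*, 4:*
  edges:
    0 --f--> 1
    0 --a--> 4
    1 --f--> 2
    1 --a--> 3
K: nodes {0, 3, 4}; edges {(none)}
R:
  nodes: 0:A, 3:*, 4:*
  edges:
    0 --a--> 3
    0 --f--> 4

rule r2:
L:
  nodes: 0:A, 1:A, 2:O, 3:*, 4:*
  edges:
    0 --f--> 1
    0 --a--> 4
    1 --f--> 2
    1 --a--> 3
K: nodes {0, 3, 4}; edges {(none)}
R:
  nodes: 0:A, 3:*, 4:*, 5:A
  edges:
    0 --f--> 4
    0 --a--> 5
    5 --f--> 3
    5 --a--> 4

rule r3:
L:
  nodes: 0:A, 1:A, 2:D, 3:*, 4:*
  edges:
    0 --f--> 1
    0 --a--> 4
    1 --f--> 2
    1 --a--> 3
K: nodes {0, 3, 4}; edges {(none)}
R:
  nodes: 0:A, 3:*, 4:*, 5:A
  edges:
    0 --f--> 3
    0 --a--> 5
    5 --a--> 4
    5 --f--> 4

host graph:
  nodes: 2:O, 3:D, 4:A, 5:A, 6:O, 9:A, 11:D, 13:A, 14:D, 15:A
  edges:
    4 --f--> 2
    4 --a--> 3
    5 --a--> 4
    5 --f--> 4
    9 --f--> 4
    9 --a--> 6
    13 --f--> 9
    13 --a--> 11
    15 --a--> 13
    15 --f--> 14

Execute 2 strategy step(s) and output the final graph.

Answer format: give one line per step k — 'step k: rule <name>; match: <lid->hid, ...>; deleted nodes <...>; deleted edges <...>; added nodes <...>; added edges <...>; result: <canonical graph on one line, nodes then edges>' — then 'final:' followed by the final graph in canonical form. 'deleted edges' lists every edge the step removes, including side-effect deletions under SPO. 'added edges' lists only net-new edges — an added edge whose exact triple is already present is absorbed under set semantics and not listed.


step 1: rule r2; match: 0->9, 1->4, 2->2, 3->3, 4->6; deleted nodes 2, 4; deleted edges (4,2,f); (4,3,a); (5,4,a); (5,4,f); (9,4,f); (9,6,a); added nodes 16; added edges (9,6,f); (9,16,a); (16,3,f); (16,6,a); result: nodes: 3:D, 5:A, 6:O, 9:A, 11:D, 13:A, 14:D, 15:A, 16:A edges: (9,6,f); (9,16,a); (13,9,f); (13,11,a); (15,13,a); (15,14,f); (16,3,f); (16,6,a)
step 2: rule r2; match: 0->13, 1->9, 2->6, 3->16, 4->11; deleted nodes 6, 9; deleted edges (9,6,f); (9,16,a); (13,9,f); (13,11,a); (16,6,a); added nodes 17; added edges (13,11,f); (13,17,a); (17,11,a); (17,16,f); result: nodes: 3:D, 5:A, 11:D, 13:A, 14:D, 15:A, 16:A, 17:A edges: (13,11,f); (13,17,a); (15,13,a); (15,14,f); (16,3,f); (17,11,a); (17,16,f)
final:
nodes: 3:D, 5:A, 11:D, 13:A, 14:D, 15:A, 16:A, 17:A
edges: (13,11,f); (13,17,a); (15,13,a); (15,14,f); (16,3,f); (17,11,a); (17,16,f)


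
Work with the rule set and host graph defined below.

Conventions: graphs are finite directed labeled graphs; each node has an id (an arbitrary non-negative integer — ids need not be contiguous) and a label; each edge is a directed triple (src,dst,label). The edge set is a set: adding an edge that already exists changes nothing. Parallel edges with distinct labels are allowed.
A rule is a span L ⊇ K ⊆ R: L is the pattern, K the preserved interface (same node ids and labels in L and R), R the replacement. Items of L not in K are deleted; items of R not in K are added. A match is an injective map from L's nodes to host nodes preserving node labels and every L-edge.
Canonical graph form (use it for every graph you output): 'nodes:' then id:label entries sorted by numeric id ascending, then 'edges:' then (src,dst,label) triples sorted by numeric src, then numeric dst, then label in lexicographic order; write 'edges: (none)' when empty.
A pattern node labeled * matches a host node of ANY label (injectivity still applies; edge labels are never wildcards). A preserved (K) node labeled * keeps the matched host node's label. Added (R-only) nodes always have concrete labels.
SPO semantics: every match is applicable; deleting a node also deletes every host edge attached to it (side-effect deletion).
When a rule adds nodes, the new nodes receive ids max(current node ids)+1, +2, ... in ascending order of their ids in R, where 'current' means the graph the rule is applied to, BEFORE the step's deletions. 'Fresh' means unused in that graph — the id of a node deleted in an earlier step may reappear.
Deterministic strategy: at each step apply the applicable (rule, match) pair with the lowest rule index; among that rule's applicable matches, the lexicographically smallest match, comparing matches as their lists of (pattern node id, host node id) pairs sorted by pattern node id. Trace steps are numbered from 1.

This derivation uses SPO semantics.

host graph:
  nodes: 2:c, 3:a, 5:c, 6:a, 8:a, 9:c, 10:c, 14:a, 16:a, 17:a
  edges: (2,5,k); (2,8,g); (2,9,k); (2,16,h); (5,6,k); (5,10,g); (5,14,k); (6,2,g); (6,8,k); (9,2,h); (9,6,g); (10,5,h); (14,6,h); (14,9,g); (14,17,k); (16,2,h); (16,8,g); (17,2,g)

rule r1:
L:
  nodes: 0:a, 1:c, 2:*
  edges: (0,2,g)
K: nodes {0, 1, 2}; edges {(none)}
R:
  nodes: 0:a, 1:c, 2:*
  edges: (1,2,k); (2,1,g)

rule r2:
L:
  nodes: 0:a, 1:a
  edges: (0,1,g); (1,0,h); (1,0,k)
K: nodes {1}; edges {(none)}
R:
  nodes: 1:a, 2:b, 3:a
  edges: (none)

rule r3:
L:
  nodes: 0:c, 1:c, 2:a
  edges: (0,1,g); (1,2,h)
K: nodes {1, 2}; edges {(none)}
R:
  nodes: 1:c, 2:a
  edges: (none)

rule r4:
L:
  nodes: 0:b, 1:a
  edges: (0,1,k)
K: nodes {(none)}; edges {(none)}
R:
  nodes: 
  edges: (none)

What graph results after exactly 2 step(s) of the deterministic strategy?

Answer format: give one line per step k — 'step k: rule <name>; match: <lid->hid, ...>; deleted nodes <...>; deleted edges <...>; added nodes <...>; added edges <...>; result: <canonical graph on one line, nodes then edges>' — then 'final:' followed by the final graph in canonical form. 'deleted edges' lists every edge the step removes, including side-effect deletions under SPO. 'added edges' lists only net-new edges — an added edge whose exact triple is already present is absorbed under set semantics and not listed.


step 1: rule r1; match: 0->6, 1->5, 2->2; deleted nodes (none); deleted edges (6,2,g); added nodes (none); added edges (2,5,g); (5,2,k); result: nodes: 2:c, 3:a, 5:c, 6:a, 8:a, 9:c, 10:c, 14:a, 16:a, 17:a edges: (2,5,g); (2,5,k); (2,8,g); (2,9,k); (2,16,h); (5,2,k); (5,6,k); (5,10,g); (5,14,k); (6,8,k); (9,2,h); (9,6,g); (10,5,h); (14,6,h); (14,9,g); (14,17,k); (16,2,h); (16,8,g); (17,2,g)
step 2: rule r1; match: 0->14, 1->2, 2->9; deleted nodes (none); deleted edges (14,9,g); added nodes (none); added edges (9,2,g); result: nodes: 2:c, 3:a, 5:c, 6:a, 8:a, 9:c, 10:c, 14:a, 16:a, 17:a edges: (2,5,g); (2,5,k); (2,8,g); (2,9,k); (2,16,h); (5,2,k); (5,6,k); (5,10,g); (5,14,k); (6,8,k); (9,2,g); (9,2,h); (9,6,g); (10,5,h); (14,6,h); (14,17,k); (16,2,h); (16,8,g); (17,2,g)
final:
nodes: 2:c, 3:a, 5:c, 6:a, 8:a, 9:c, 10:c, 14:a, 16:a, 17:a
edges: (2,5,g); (2,5,k); (2,8,g); (2,9,k); (2,16,h); (5,2,k); (5,6,k); (5,10,g); (5,14,k); (6,8,k); (9,2,g); (9,2,h); (9,6,g); (10,5,h); (14,6,h); (14,17,k); (16,2,h); (16,8,g); (17,2,g)


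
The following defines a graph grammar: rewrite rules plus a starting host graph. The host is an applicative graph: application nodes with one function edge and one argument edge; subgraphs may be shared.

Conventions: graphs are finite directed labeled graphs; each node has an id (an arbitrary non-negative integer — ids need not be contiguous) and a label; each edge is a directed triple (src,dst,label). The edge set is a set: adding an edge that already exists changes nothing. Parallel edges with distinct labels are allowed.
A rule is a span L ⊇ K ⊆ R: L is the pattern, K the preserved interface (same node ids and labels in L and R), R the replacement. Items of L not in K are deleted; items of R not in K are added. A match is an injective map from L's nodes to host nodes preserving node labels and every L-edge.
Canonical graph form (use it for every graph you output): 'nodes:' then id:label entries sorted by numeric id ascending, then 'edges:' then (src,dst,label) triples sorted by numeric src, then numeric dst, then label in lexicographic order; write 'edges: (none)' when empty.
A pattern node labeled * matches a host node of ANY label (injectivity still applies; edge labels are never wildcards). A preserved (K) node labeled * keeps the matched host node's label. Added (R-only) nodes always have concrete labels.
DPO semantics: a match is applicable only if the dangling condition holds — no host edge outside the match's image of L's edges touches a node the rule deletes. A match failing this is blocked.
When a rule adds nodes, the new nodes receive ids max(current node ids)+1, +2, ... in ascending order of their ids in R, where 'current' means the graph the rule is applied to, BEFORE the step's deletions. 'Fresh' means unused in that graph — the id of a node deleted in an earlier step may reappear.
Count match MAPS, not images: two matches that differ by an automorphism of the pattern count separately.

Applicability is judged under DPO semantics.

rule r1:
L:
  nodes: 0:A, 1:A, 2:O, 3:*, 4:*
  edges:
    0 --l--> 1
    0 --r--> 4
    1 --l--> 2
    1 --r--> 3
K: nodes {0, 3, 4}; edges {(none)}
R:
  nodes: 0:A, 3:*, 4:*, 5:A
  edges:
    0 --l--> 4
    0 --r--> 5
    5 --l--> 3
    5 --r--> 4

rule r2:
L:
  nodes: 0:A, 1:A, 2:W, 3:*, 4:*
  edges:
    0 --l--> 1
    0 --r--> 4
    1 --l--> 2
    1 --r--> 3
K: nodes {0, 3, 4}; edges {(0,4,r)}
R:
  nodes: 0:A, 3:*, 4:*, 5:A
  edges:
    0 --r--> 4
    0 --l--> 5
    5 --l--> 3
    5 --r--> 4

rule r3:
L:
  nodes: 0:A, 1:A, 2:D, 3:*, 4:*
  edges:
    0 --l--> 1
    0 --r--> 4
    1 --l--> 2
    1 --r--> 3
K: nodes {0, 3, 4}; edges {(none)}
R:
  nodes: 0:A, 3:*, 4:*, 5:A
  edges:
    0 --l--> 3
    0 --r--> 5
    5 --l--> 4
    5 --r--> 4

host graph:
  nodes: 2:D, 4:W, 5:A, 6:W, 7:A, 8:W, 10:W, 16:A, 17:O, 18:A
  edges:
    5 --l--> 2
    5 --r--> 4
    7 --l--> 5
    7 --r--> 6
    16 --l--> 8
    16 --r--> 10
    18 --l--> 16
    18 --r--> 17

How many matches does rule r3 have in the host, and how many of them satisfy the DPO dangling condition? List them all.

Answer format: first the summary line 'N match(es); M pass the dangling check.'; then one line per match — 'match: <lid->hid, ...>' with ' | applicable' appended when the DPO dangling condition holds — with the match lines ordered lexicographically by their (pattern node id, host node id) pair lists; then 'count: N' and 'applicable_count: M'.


1 match(es); 1 pass the dangling check.
match: 0->7, 1->5, 2->2, 3->4, 4->6 | applicable
count: 1
applicable_count: 1


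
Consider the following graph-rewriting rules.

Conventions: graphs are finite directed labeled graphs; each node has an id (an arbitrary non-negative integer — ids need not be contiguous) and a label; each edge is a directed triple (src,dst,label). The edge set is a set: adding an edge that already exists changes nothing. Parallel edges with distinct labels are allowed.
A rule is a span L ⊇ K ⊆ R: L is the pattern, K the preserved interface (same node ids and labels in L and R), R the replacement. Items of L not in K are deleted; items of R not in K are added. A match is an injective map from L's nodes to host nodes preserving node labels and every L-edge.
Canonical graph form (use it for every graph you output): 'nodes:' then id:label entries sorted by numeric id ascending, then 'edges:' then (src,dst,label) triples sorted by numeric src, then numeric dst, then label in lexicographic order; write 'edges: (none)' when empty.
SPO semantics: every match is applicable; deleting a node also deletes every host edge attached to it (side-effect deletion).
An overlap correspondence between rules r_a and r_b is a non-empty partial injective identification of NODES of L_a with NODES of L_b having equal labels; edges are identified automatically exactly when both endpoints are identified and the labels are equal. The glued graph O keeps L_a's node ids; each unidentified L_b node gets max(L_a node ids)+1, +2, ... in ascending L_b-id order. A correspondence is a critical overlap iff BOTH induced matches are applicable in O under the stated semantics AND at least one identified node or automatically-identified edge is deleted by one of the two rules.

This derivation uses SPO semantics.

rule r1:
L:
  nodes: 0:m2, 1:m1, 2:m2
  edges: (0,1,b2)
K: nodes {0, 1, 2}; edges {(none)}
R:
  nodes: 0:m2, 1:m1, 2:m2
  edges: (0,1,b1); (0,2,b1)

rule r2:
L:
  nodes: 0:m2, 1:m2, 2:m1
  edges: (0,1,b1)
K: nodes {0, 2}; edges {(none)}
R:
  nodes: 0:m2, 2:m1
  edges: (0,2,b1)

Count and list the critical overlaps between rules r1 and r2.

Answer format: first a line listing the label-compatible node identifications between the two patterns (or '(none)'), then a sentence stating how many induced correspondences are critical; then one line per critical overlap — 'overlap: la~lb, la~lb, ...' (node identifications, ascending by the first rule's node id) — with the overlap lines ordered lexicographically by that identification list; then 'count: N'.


label-compatible node identifications between L(r1) and L(r2): 0~0, 0~1, 1~2, 2~0, 2~1
8 of the induced correspondences are critical overlaps of r1 and r2.
overlap: 0~0, 1~2, 2~1
overlap: 0~0, 2~1
overlap: 0~1
overlap: 0~1, 1~2
overlap: 0~1, 1~2, 2~0
overlap: 0~1, 2~0
overlap: 1~2, 2~1
overlap: 2~1
count: 8


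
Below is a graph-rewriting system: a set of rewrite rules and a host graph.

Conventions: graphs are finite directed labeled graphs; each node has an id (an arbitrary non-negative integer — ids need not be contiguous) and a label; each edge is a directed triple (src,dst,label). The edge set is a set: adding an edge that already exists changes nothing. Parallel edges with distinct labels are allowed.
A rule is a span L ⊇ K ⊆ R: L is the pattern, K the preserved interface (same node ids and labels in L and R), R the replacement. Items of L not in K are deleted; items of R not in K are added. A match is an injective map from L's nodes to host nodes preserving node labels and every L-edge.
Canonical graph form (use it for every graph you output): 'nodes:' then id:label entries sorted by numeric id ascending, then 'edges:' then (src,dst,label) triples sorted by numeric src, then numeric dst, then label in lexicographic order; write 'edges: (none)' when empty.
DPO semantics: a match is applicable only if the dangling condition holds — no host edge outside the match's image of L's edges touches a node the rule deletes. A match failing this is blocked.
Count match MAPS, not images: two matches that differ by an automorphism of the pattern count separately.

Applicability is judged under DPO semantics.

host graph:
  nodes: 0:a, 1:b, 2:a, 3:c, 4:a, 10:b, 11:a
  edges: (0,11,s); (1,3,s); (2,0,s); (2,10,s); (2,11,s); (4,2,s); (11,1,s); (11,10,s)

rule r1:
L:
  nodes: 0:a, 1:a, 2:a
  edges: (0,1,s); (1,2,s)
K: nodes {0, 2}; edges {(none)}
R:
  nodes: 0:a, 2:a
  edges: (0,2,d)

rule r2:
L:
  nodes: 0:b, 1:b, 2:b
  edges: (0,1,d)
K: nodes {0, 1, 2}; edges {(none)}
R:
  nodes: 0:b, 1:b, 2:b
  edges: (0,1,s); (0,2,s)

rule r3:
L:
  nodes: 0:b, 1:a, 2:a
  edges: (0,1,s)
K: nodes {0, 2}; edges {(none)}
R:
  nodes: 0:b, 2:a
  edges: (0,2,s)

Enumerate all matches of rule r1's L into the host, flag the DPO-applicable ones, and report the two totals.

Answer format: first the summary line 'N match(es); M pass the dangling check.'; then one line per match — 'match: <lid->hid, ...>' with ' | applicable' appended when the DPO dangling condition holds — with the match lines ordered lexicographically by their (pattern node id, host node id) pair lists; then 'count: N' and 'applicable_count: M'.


3 match(es); 1 pass the dangling check.
match: 0->2, 1->0, 2->11 | applicable
match: 0->4, 1->2, 2->0
match: 0->4, 1->2, 2->11
count: 3
applicable_count: 1


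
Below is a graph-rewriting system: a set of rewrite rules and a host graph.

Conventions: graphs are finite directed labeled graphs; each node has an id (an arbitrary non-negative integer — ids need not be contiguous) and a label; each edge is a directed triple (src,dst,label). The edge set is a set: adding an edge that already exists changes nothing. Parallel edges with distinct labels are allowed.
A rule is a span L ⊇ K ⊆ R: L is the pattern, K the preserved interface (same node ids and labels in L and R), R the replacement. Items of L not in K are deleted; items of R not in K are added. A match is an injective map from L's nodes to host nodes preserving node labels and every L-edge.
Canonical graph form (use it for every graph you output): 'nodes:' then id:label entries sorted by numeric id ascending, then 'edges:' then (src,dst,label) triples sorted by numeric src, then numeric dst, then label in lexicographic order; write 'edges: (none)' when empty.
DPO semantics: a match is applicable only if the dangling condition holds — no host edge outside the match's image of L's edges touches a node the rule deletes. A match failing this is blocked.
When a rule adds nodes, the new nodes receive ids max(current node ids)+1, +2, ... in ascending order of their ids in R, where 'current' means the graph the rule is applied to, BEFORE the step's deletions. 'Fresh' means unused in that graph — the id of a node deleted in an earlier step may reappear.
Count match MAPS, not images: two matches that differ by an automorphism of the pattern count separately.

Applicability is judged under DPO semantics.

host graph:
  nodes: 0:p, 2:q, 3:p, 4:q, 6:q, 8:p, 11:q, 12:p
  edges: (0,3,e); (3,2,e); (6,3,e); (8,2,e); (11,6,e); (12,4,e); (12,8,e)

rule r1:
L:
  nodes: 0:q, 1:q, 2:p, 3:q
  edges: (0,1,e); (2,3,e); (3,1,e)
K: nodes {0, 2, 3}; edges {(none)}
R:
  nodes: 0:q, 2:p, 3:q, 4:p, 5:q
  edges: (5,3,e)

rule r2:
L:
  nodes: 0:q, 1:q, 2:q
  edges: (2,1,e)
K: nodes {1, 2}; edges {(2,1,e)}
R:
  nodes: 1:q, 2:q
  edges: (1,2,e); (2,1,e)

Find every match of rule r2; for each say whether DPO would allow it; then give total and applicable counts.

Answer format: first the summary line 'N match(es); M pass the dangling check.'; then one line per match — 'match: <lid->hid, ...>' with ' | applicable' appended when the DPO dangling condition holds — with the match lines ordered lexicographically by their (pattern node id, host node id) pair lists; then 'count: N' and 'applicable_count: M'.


2 match(es); 0 pass the dangling check.
match: 0->2, 1->6, 2->11
match: 0->4, 1->6, 2->11
count: 2
applicable_count: 0


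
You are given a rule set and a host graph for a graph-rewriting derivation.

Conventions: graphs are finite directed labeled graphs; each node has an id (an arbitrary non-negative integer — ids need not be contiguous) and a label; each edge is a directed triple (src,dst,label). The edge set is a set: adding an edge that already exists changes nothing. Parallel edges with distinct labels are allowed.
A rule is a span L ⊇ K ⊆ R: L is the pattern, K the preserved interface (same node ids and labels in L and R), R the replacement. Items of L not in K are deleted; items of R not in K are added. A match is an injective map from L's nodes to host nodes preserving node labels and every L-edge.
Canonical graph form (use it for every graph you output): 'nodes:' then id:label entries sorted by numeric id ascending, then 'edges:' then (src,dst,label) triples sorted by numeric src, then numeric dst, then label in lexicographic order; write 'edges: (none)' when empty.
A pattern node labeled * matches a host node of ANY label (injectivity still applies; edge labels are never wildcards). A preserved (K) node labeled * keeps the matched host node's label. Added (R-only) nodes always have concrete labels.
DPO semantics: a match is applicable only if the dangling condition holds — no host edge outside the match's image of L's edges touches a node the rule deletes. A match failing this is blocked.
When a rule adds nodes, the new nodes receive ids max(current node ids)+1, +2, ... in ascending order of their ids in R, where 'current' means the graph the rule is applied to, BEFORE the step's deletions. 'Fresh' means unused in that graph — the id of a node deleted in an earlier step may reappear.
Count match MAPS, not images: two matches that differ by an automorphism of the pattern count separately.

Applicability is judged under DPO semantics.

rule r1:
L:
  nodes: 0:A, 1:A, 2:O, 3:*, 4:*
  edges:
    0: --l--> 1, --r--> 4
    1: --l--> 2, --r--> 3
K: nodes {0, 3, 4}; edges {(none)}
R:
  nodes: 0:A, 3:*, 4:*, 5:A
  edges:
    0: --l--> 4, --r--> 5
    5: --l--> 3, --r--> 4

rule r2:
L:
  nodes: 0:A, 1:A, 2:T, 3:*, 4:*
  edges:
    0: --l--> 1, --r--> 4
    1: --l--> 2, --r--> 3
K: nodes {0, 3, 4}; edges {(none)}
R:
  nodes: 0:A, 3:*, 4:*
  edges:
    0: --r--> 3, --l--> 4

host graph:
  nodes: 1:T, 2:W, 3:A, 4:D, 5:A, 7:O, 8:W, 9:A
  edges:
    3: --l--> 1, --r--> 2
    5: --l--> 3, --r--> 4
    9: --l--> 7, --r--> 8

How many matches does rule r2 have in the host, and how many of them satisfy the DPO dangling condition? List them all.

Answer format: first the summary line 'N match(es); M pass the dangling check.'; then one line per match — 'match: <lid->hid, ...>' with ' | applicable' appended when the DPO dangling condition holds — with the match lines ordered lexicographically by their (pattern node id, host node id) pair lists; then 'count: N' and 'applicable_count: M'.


1 match(es); 1 pass the dangling check.
match: 0->5, 1->3, 2->1, 3->2, 4->4 | applicable
count: 1
applicable_count: 1


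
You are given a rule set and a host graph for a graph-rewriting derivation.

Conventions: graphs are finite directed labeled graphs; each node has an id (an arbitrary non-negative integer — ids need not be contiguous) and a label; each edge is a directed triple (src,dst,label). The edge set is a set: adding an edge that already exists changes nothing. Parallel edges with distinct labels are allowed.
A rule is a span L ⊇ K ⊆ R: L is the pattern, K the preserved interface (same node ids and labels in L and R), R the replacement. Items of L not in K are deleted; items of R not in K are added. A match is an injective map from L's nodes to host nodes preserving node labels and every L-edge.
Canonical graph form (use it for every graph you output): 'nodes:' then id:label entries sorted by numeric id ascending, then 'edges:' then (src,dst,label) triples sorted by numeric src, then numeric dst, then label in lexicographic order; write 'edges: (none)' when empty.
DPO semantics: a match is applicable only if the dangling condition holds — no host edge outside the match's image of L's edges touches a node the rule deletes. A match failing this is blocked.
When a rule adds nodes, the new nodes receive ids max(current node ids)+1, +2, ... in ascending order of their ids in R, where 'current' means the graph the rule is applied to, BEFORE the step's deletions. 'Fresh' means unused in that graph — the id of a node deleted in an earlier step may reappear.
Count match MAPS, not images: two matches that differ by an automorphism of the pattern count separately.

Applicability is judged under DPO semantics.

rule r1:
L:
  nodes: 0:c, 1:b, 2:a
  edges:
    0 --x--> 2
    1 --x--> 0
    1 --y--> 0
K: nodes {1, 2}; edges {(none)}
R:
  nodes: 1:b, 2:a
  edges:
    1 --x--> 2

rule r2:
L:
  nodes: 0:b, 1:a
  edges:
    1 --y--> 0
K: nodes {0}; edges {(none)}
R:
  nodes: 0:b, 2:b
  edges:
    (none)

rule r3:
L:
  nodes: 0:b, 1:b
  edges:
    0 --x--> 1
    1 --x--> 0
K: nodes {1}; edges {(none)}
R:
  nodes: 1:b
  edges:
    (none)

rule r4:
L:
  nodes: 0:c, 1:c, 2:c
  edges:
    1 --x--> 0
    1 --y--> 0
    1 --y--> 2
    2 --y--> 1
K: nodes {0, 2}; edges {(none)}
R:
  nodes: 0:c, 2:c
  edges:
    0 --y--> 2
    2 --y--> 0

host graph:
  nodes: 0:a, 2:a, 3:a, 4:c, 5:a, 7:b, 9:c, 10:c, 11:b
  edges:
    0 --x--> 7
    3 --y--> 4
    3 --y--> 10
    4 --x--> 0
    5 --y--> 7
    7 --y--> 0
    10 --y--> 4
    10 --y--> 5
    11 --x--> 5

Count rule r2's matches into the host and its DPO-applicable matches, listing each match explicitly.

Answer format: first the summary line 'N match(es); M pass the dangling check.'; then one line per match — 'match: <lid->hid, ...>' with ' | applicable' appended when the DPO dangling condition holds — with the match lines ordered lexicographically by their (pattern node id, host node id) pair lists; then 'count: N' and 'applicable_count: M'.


1 match(es); 0 pass the dangling check.
match: 0->7, 1->5
count: 1
applicable_count: 0


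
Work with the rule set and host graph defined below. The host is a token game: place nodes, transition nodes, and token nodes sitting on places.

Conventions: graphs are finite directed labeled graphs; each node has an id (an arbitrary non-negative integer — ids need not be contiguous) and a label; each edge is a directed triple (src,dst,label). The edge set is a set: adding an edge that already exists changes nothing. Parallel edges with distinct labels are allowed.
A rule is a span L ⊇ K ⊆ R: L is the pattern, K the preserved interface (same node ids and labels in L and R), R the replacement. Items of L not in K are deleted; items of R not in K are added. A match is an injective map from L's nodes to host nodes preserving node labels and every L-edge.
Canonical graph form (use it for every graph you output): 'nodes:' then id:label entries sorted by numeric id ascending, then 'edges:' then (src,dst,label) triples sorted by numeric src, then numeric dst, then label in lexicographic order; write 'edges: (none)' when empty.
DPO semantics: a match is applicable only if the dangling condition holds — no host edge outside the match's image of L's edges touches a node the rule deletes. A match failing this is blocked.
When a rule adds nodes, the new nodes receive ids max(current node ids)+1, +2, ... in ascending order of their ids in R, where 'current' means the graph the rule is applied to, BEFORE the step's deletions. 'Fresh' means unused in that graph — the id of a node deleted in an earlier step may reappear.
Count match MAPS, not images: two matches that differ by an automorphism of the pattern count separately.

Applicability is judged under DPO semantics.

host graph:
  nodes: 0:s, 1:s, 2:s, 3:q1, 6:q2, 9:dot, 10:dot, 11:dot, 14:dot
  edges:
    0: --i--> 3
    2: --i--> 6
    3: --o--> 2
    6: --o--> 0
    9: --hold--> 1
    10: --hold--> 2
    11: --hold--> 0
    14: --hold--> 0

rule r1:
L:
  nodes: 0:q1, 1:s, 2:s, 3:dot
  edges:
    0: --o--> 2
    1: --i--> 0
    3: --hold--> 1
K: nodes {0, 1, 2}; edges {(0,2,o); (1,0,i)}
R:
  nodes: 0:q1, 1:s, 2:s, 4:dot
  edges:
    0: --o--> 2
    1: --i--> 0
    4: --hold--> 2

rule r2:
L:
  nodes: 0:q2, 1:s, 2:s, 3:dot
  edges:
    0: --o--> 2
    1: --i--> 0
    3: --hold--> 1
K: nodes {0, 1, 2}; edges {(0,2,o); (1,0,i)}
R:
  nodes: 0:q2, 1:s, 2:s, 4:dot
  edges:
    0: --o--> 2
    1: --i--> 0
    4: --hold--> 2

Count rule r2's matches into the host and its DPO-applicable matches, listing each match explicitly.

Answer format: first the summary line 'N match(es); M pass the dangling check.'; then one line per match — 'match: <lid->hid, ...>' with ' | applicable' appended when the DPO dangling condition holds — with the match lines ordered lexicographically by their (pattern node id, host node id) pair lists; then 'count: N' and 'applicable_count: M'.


1 match(es); 1 pass the dangling check.
match: 0->6, 1->2, 2->0, 3->10 | applicable
count: 1
applicable_count: 1
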